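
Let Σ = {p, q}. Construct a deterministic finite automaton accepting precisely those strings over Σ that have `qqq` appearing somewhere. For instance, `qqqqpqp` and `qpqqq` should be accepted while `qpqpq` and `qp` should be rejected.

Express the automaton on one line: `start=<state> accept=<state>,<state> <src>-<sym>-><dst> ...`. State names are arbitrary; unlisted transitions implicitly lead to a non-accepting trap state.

Track how much of `qqq` has been matched so far: state s0 is no progress, s3 is the absorbing accept state reached once `qqq` has occurred. Intermediate states record partial matches; on a mismatch, fall back to the longest reusable overlap.
A 4-state machine:
        p   q  
>  s0   s0  s1 
   s1   s0  s2 
   s2   s0  s3 
 * s3   s3  s3 
(> = start, * = accepting)

start=s0 accept=s3 s0-p->s0 s0-q->s1 s1-p->s0 s1-q->s2 s2-p->s0 s2-q->s3 s3-p->s3 s3-q->s3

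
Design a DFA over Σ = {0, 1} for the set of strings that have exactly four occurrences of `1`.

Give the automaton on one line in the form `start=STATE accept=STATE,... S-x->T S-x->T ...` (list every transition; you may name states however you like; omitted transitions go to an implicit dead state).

Count `1`s, saturating at 5: states S0 through S4 mean 0 through 4 `1`s seen; S5 means more than 4. Each `1` increments (capped at S5); other symbols loop. Accept from {S4}.
With 6 states:
        0   1  
>  S0   S0  S1 
   S1   S1  S2 
   S2   S2  S3 
   S3   S3  S4 
 * S4   S4  S5 
   S5   S5  S5 
(> = start, * = accepting)

start=S0 accept=S4 S0-0->S0 S0-1->S1 S1-0->S1 S1-1->S2 S2-0->S2 S2-1->S3 S3-0->S3 S3-1->S4 S4-0->S4 S4-1->S5 S5-0->S5 S5-1->S5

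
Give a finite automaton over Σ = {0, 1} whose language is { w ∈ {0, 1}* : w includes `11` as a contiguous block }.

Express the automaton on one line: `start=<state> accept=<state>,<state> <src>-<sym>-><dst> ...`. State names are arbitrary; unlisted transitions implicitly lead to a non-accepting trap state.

Track how much of `11` has been matched so far: state A is no progress, C is the absorbing accept state reached once `11` has occurred. Intermediate states record partial matches; on a mismatch, fall back to the longest reusable overlap.
3 states suffice.
       0  1 
>  A   A  B 
   B   A  C 
 * C   C  C 
(> = start, * = accepting)

start=A accept=C A-0->A A-1->B B-0->A B-1->C C-0->C C-1->C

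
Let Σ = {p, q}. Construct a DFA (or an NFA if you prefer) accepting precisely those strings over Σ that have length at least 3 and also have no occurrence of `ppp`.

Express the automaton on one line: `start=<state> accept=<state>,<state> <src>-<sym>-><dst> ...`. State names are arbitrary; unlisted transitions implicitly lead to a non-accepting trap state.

start=S0 accept=S7,S8,S9 S0-p->S1 S0-q->S2 S1-p->S3 S1-q->S4 S2-p->S5 S2-q->S4 S3-p->S6 S3-q->S7 S4-p->S8 S4-q->S7 S5-p->S9 S5-q->S7 S6-p->S6 S6-q->S6 S7-p->S8 S7-q->S7 S8-p->S9 S8-q->S7 S9-p->S6 S9-q->S7

Handle the two conditions separately and then intersect. One (5 states) tracks the input length, saturating at 4; the other (4 states) tracks partial matches of the forbidden pattern `ppp`. Each combined state is a pair, one component from each; accept when both components accept. After merging equivalent states the machine shrinks.
With 10 states:
        p   q  
>  S0   S1  S2 
   S1   S3  S4 
   S2   S5  S4 
   S3   S6  S7 
   S4   S8  S7 
   S5   S9  S7 
   S6   S6  S6 
 * S7   S8  S7 
 * S8   S9  S7 
 * S9   S6  S7 
(> = start, * = accepting)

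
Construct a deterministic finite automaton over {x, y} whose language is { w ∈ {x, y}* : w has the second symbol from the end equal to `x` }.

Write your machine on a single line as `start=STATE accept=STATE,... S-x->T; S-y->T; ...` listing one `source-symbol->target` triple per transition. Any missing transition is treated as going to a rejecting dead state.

A DFA must remember the last 2 symbols (since which symbol is second-to-last isn't known until the input ends). Use one state per possible window of the last ≤2 symbols; accept from those whose window starts with `x`.
7 states suffice.
        x   y  
>  S0   S1  S2 
   S1   S3  S4 
   S2   S5  S6 
 * S3   S3  S4 
 * S4   S5  S6 
   S5   S3  S4 
   S6   S5  S6 
(> = start, * = accepting)

start=S0; accept=S3,S4; S0-x->S1; S0-y->S2; S1-x->S3; S1-y->S4; S2-x->S5; S2-y->S6; S3-x->S3; S3-y->S4; S4-x->S5; S4-y->S6; S5-x->S3; S5-y->S4; S6-x->S5; S6-y->S6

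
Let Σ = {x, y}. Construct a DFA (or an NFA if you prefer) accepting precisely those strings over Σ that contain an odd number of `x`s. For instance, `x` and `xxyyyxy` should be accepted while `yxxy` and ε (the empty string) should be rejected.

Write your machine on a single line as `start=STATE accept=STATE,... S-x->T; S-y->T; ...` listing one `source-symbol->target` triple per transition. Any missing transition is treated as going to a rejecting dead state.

start=q0; accept=q1; q0-x->q1; q0-y->q0; q1-x->q0; q1-y->q1

Keep the running count of `x`s modulo 2: each `x` advances along the cycle q0 → q1 → q0 while other symbols loop. Accept at q1.
With 2 states:
        x   y  
>  q0   q1  q0 
 * q1   q0  q1 
(> = start, * = accepting)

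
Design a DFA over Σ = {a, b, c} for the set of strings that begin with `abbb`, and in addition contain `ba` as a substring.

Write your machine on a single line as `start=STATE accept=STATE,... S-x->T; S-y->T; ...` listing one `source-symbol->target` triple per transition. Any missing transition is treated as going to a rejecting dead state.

Build one automaton per condition and run them in lockstep. One (6 states) tracks whether the input so far still matches the prefix `abbb`; the other (3 states) tracks whether and how much of `ba` has been seen. Each combined state is a pair, one component from each; accept when both components accept.
        a   b   c  
>  S0   S1  S2  S3 
   S1   S3  S4  S3 
   S2   S5  S2  S3 
   S3   S3  S2  S3 
   S4   S5  S6  S3 
   S5   S5  S5  S5 
   S6   S5  S7  S3 
   S7   S8  S7  S9 
 * S8   S8  S8  S8 
   S9   S9  S7  S9 
(> = start, * = accepting)

start=S0; accept=S8; S0-a->S1; S0-b->S2; S0-c->S3; S1-a->S3; S1-b->S4; S1-c->S3; S2-a->S5; S2-b->S2; S2-c->S3; S3-a->S3; S3-b->S2; S3-c->S3; S4-a->S5; S4-b->S6; S4-c->S3; S5-a->S5; S5-b->S5; S5-c->S5; S6-a->S5; S6-b->S7; S6-c->S3; S7-a->S8; S7-b->S7; S7-c->S9; S8-a->S8; S8-b->S8; S8-c->S8; S9-a->S9; S9-b->S7; S9-c->S9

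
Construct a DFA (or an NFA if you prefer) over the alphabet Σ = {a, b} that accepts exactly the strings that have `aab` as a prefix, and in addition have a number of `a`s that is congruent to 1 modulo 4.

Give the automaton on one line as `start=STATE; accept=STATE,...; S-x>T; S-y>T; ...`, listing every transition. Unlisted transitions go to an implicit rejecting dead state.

Handle the two conditions separately and then intersect. The first has 5 states tracking whether the input so far still matches the prefix `aab`; the second has 4 states tracking the count of `a`s modulo 4. A product state is a pair (one from each), accepting exactly when both do. Minimizing collapses redundant product states.
An 8-state machine:
        a   b  
>  s0   s1  s2 
   s1   s3  s2 
   s2   s2  s2 
   s3   s2  s4 
   s4   s5  s4 
   s5   s6  s5 
   s6   s7  s6 
 * s7   s4  s7 
(> = start, * = accepting)

start=s0; accept=s7; s0-a>s1; s0-b>s2; s1-a>s3; s1-b>s2; s2-a>s2; s2-b>s2; s3-a>s2; s3-b>s4; s4-a>s5; s4-b>s4; s5-a>s6; s5-b>s5; s6-a>s7; s6-b>s6; s7-a>s4; s7-b>s7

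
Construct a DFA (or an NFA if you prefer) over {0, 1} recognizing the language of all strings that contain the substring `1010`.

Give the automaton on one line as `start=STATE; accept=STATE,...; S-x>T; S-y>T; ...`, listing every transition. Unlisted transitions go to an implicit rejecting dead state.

start=q0; accept=q4; q0-0>q0; q0-1>q1; q1-0>q2; q1-1>q1; q2-0>q0; q2-1>q3; q3-0>q4; q3-1>q1; q4-0>q4; q4-1>q4

States q0..q3 record the length of the longest prefix of `1010` that matches the current input suffix. Reaching q4 means `1010` has been seen, and we stay there forever. Accept from q4.
5 states suffice.
        0   1  
>  q0   q0  q1 
   q1   q2  q1 
   q2   q0  q3 
   q3   q4  q1 
 * q4   q4  q4 
(> = start, * = accepting)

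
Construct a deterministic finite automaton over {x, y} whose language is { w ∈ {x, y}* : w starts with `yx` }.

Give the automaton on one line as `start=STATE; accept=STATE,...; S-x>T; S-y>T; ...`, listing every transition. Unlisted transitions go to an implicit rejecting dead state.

Check the first 2 symbols one by one: s0 through s1 record how many have matched `yx` so far; any wrong symbol goes to the dead state s3. After all 2 match we enter the accepting sink s2.
        x   y  
>  s0   s3  s1 
   s1   s2  s3 
 * s2   s2  s2 
   s3   s3  s3 
(> = start, * = accepting)

start=s0; accept=s2; s0-x>s3; s0-y>s1; s1-x>s2; s1-y>s3; s2-x>s2; s2-y>s2; s3-x>s3; s3-y>s3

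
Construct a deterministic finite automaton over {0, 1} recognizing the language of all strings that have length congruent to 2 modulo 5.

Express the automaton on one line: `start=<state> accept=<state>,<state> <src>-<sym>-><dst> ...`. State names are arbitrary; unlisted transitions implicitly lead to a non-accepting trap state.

start=q0 accept=q2 q0-0->q1 q0-1->q1 q1-0->q2 q1-1->q2 q2-0->q3 q2-1->q3 q3-0->q4 q3-1->q4 q4-0->q0 q4-1->q0

Only the length mod 5 matters, so use a 5-cycle: from any state, every input symbol moves to the next state, wrapping q4 back to q0. Mark q2 accepting.
5 states suffice.
        0   1  
>  q0   q1  q1 
   q1   q2  q2 
 * q2   q3  q3 
   q3   q4  q4 
   q4   q0  q0 
(> = start, * = accepting)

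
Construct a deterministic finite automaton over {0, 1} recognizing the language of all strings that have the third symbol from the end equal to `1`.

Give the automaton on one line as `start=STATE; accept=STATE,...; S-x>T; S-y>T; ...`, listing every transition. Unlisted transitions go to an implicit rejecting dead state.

start=s0; accept=s11,s12,s13,s14; s0-0>s1; s0-1>s2; s1-0>s3; s1-1>s4; s2-0>s5; s2-1>s6; s3-0>s7; s3-1>s8; s4-0>s9; s4-1>s10; s5-0>s11; s5-1>s12; s6-0>s13; s6-1>s14; s7-0>s7; s7-1>s8; s8-0>s9; s8-1>s10; s9-0>s11; s9-1>s12; s10-0>s13; s10-1>s14; s11-0>s7; s11-1>s8; s12-0>s9; s12-1>s10; s13-0>s11; s13-1>s12; s14-0>s13; s14-1>s14

Because acceptance depends on a position counted from the end, the machine has to buffer the most recent 3 symbols. Make each state the string of the last up-to-3 symbols read; on input `x` shift the window left and append `x`. Accept when the buffered window has length 3 and begins with `1`.
With 15 states:
          0    1  
>  s0     s1   s2 
   s1     s3   s4 
   s2     s5   s6 
   s3     s7   s8 
   s4     s9  s10 
   s5    s11  s12 
   s6    s13  s14 
   s7     s7   s8 
   s8     s9  s10 
   s9    s11  s12 
   s10   s13  s14 
 * s11    s7   s8 
 * s12    s9  s10 
 * s13   s11  s12 
 * s14   s13  s14 
(> = start, * = accepting)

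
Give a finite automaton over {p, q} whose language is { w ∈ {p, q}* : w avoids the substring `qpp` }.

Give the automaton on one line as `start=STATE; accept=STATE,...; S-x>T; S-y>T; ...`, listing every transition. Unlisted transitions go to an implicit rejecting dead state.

This is the complement of 'contains `qpp`'. Use the same substring-matching states — A through D holding how much of `qpp` has just been matched — but flip the accepting set: everything except the trap D accepts.
With 4 states:
       p  q 
>* A   A  B 
 * B   C  B 
 * C   D  B 
   D   D  D 
(> = start, * = accepting)

start=A; accept=A,B,C; A-p>A; A-q>B; B-p>C; B-q>B; C-p>D; C-q>B; D-p>D; D-q>D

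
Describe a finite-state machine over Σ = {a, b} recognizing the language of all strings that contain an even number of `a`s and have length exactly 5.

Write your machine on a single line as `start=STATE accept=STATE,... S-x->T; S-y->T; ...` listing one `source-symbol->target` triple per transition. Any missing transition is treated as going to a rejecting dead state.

Run two small machines in parallel and take their product. The first has 2 states tracking the count of `a`s modulo 2; the second has 7 states tracking the input length, saturating at 6. A product state is a pair (one from each), accepting exactly when both do.
A 13-state machine:
          a    b  
>  q0     q1   q2 
   q1     q3   q4 
   q2     q4   q3 
   q3     q5   q6 
   q4     q6   q5 
   q5     q7   q8 
   q6     q8   q7 
   q7     q9  q10 
   q8    q10   q9 
   q9    q11  q12 
 * q10   q12  q11 
   q11   q12  q11 
   q12   q11  q12 
(> = start, * = accepting)

start=q0; accept=q10; q0-a->q1; q0-b->q2; q1-a->q3; q1-b->q4; q2-a->q4; q2-b->q3; q3-a->q5; q3-b->q6; q4-a->q6; q4-b->q5; q5-a->q7; q5-b->q8; q6-a->q8; q6-b->q7; q7-a->q9; q7-b->q10; q8-a->q10; q8-b->q9; q9-a->q11; q9-b->q12; q10-a->q12; q10-b->q11; q11-a->q12; q11-b->q11; q12-a->q11; q12-b->q12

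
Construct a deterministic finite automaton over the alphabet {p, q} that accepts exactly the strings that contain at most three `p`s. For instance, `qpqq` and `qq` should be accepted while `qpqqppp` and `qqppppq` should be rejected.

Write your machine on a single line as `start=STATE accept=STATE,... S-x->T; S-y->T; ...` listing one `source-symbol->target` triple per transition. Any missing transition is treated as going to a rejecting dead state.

start=A; accept=A,B,C,D; A-p->B; A-q->A; B-p->C; B-q->B; C-p->D; C-q->C; D-p->E; D-q->D; E-p->E; E-q->E

Only the number of `p`s matters, and only up to 4. Make a chain A → B → C → D → E advanced by each `p` (with E absorbing); every other symbol self-loops. The accepting set is {A, B, C, D}.
       p  q 
>* A   B  A 
 * B   C  B 
 * C   D  C 
 * D   E  D 
   E   E  E 
(> = start, * = accepting)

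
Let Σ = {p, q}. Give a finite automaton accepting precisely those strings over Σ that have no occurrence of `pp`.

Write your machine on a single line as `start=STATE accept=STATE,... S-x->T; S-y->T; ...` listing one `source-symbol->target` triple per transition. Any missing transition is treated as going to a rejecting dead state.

start=S0; accept=S0,S1; S0-p->S1; S0-q->S0; S1-p->S2; S1-q->S0; S2-p->S2; S2-q->S2

This is the complement of 'contains `pp`'. Use the same substring-matching states — S0 through S2 holding how much of `pp` has just been matched — but flip the accepting set: everything except the trap S2 accepts.
With 3 states:
        p   q  
>* S0   S1  S0 
 * S1   S2  S0 
   S2   S2  S2 
(> = start, * = accepting)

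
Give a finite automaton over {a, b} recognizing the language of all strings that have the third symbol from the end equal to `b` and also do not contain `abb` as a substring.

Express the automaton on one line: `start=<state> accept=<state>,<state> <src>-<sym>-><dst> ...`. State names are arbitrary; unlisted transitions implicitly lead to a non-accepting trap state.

start=q0 accept=q7,q8,q9,q10 q0-a->q1 q0-b->q2 q1-a->q1 q1-b->q3 q2-a->q4 q2-b->q5 q3-a->q4 q3-b->q6 q4-a->q7 q4-b->q8 q5-a->q9 q5-b->q10 q6-a->q6 q6-b->q6 q7-a->q1 q7-b->q3 q8-a->q4 q8-b->q6 q9-a->q7 q9-b->q8 q10-a->q9 q10-b->q10

Handle the two conditions separately and then intersect. The first has 15 states tracking the last 3 symbols read; the second has 4 states tracking partial matches of the forbidden pattern `abb`. A product state is a pair (one from each), accepting exactly when both do. Equivalent product states are then merged.
With 11 states:
          a    b  
>  q0     q1   q2 
   q1     q1   q3 
   q2     q4   q5 
   q3     q4   q6 
   q4     q7   q8 
   q5     q9  q10 
   q6     q6   q6 
 * q7     q1   q3 
 * q8     q4   q6 
 * q9     q7   q8 
 * q10    q9  q10 
(> = start, * = accepting)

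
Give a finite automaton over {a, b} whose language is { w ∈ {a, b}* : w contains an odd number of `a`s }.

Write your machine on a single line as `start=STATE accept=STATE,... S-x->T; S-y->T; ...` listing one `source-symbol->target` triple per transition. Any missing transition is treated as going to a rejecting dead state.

start=s0; accept=s1; s0-a->s1; s0-b->s0; s1-a->s0; s1-b->s1

The only thing that matters is how many `a`s have appeared, reduced mod 2. Use one state per residue: s0 for 0, …, s1 for 1. Reading `a` moves to the next residue; anything else stays put. s1 is accepting.
2 states suffice.
        a   b  
>  s0   s1  s0 
 * s1   s0  s1 
(> = start, * = accepting)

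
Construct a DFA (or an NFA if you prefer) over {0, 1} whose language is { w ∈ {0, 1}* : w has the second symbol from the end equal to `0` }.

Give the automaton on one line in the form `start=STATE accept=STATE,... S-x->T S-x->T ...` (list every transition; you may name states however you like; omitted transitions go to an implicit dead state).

A DFA must remember the last 2 symbols (since which symbol is second-to-last isn't known until the input ends). Use one state per possible window of the last ≤2 symbols; accept from those whose window starts with `0`.
A 7-state machine:
        0   1  
>  q0   q1  q2 
   q1   q3  q4 
   q2   q5  q6 
 * q3   q3  q4 
 * q4   q5  q6 
   q5   q3  q4 
   q6   q5  q6 
(> = start, * = accepting)

start=q0 accept=q3,q4 q0-0->q1 q0-1->q2 q1-0->q3 q1-1->q4 q2-0->q5 q2-1->q6 q3-0->q3 q3-1->q4 q4-0->q5 q4-1->q6 q5-0->q3 q5-1->q4 q6-0->q5 q6-1->q6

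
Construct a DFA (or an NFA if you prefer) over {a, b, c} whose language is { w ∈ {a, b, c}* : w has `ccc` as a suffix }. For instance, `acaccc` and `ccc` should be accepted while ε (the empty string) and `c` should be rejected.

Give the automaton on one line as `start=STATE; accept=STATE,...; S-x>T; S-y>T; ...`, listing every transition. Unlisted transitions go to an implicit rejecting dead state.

Let each state record the length of the longest suffix of the input read so far that is also a prefix of `ccc`. q1 means the last symbol is `c`; q2 means the last 2 symbols are `cc`; q3 means the last 3 symbols are `ccc`. Accept only at q3, where the string currently ends in `ccc`.
With 4 states:
        a   b   c  
>  q0   q0  q0  q1 
   q1   q0  q0  q2 
   q2   q0  q0  q3 
 * q3   q0  q0  q3 
(> = start, * = accepting)

start=q0; accept=q3; q0-a>q0; q0-b>q0; q0-c>q1; q1-a>q0; q1-b>q0; q1-c>q2; q2-a>q0; q2-b>q0; q2-c>q3; q3-a>q0; q3-b>q0; q3-c>q3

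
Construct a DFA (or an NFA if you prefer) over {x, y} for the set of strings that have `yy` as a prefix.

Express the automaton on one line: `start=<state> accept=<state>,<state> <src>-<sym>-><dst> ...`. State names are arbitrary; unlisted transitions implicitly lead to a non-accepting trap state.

Walk along `yy` while the input agrees: from q0 take `y` to q1, and so on. Any deviation drops to the rejecting sink q3. Once q2 is reached the prefix is confirmed and every continuation is accepted.
        x   y  
>  q0   q3  q1 
   q1   q3  q2 
 * q2   q2  q2 
   q3   q3  q3 
(> = start, * = accepting)

start=q0 accept=q2 q0-x->q3 q0-y->q1 q1-x->q3 q1-y->q2 q2-x->q2 q2-y->q2 q3-x->q3 q3-y->q3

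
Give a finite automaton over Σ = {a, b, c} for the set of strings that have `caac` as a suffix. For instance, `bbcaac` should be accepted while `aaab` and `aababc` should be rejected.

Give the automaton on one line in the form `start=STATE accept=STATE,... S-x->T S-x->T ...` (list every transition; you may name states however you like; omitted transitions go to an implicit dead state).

start=s0 accept=s4 s0-a->s0 s0-b->s0 s0-c->s1 s1-a->s2 s1-b->s0 s1-c->s1 s2-a->s3 s2-b->s0 s2-c->s1 s3-a->s0 s3-b->s0 s3-c->s4 s4-a->s2 s4-b->s0 s4-c->s1

Remember how much of `caac` the current input suffix matches. State s0 means no match yet; s1 means the last symbol is `c`; s2 means the last 2 symbols are `ca`; s3 means the last 3 symbols are `caa`; s4 means the last 4 symbols are `caac`. Only s4 accepts. On a mismatch, fall back to the longest proper suffix that is still a prefix of `caac`.
5 states suffice.
        a   b   c  
>  s0   s0  s0  s1 
   s1   s2  s0  s1 
   s2   s3  s0  s1 
   s3   s0  s0  s4 
 * s4   s2  s0  s1 
(> = start, * = accepting)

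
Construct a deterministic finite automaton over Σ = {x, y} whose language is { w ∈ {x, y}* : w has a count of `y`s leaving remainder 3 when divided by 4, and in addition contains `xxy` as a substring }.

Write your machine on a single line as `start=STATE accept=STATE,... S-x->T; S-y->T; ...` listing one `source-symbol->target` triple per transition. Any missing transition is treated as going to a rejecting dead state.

Handle the two conditions separately and then intersect. The first has 4 states tracking the count of `y`s modulo 4; the second has 4 states tracking whether and how much of `xxy` has been seen. A product state is a pair (one from each), accepting exactly when both do.
16 states suffice.
          x    y  
>  s0     s1   s2 
   s1     s3   s2 
   s2     s4   s5 
   s3     s3   s6 
   s4     s7   s5 
   s5     s8   s9 
   s6     s6  s10 
   s7     s7  s10 
   s8    s11   s9 
   s9    s12   s0 
   s10   s10  s13 
   s11   s11  s13 
   s12   s14   s0 
 * s13   s13  s15 
   s14   s14  s15 
   s15   s15   s6 
(> = start, * = accepting)

start=s0; accept=s13; s0-x->s1; s0-y->s2; s1-x->s3; s1-y->s2; s2-x->s4; s2-y->s5; s3-x->s3; s3-y->s6; s4-x->s7; s4-y->s5; s5-x->s8; s5-y->s9; s6-x->s6; s6-y->s10; s7-x->s7; s7-y->s10; s8-x->s11; s8-y->s9; s9-x->s12; s9-y->s0; s10-x->s10; s10-y->s13; s11-x->s11; s11-y->s13; s12-x->s14; s12-y->s0; s13-x->s13; s13-y->s15; s14-x->s14; s14-y->s15; s15-x->s15; s15-y->s6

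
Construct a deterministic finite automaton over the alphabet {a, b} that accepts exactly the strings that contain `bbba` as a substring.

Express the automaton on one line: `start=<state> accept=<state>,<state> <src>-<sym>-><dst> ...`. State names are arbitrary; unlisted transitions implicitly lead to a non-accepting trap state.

start=S0 accept=S4 S0-a->S0 S0-b->S1 S1-a->S0 S1-b->S2 S2-a->S0 S2-b->S3 S3-a->S4 S3-b->S3 S4-a->S4 S4-b->S4

States S0..S3 record the length of the longest prefix of `bbba` that matches the current input suffix. Reaching S4 means `bbba` has been seen, and we stay there forever. Accept from S4.
With 5 states:
        a   b  
>  S0   S0  S1 
   S1   S0  S2 
   S2   S0  S3 
   S3   S4  S3 
 * S4   S4  S4 
(> = start, * = accepting)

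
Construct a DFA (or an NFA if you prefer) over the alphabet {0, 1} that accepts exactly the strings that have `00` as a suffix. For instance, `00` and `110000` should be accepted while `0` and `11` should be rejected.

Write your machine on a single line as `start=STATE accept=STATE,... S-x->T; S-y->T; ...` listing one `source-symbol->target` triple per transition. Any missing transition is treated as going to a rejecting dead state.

start=q0; accept=q2; q0-0->q1; q0-1->q0; q1-0->q2; q1-1->q0; q2-0->q2; q2-1->q0

Remember how much of `00` the current input suffix matches. State q0 means no match yet; q1 means the last symbol is `0`; q2 means the last 2 symbols are `00`. Only q2 accepts. On a mismatch, fall back to the longest proper suffix that is still a prefix of `00`.
A 3-state machine:
        0   1  
>  q0   q1  q0 
   q1   q2  q0 
 * q2   q2  q0 
(> = start, * = accepting)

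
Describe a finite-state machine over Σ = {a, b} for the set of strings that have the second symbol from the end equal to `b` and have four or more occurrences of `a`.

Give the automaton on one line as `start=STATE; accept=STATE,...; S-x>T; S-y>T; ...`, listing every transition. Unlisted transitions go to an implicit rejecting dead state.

Run two small machines in parallel and take their product. The first has 7 states tracking the last 2 symbols read; the second has 6 states tracking the count of `a`s, saturating at 5. A product state is a pair (one from each), accepting exactly when both do.
          a    b  
>  q0     q1   q2 
   q1     q3   q4 
   q2     q5   q6 
   q3     q7   q8 
   q4     q9  q10 
   q5     q3   q4 
   q6     q5   q6 
   q7    q11  q12 
   q8    q13  q14 
   q9     q7   q8 
   q10    q9  q10 
   q11   q15  q16 
   q12   q17  q18 
   q13   q11  q12 
   q14   q13  q14 
   q15   q15  q19 
   q16   q20  q21 
 * q17   q15  q16 
   q18   q17  q18 
   q19   q20  q22 
 * q20   q15  q19 
 * q21   q20  q21 
 * q22   q20  q22 
(> = start, * = accepting)

start=q0; accept=q17,q20,q21,q22; q0-a>q1; q0-b>q2; q1-a>q3; q1-b>q4; q2-a>q5; q2-b>q6; q3-a>q7; q3-b>q8; q4-a>q9; q4-b>q10; q5-a>q3; q5-b>q4; q6-a>q5; q6-b>q6; q7-a>q11; q7-b>q12; q8-a>q13; q8-b>q14; q9-a>q7; q9-b>q8; q10-a>q9; q10-b>q10; q11-a>q15; q11-b>q16; q12-a>q17; q12-b>q18; q13-a>q11; q13-b>q12; q14-a>q13; q14-b>q14; q15-a>q15; q15-b>q19; q16-a>q20; q16-b>q21; q17-a>q15; q17-b>q16; q18-a>q17; q18-b>q18; q19-a>q20; q19-b>q22; q20-a>q15; q20-b>q19; q21-a>q20; q21-b>q21; q22-a>q20; q22-b>q22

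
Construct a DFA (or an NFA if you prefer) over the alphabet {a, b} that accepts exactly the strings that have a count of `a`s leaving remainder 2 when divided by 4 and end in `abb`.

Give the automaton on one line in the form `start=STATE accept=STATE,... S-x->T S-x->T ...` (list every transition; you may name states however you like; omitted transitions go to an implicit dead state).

Build one automaton per condition and run them in lockstep. The first has 4 states tracking the count of `a`s modulo 4; the second has 4 states tracking how much of the suffix `abb` has currently been matched. A product state is a pair (one from each), accepting exactly when both do.
A 16-state machine:
          a    b  
>  q0     q1   q0 
   q1     q2   q3 
   q2     q4   q5 
   q3     q2   q6 
   q4     q7   q8 
   q5     q4   q9 
   q6     q2  q10 
   q7     q1  q11 
   q8     q7  q12 
 * q9     q4  q13 
   q10    q2  q10 
   q11    q1  q14 
   q12    q7  q15 
   q13    q4  q13 
   q14    q1   q0 
   q15    q7  q15 
(> = start, * = accepting)

start=q0 accept=q9 q0-a->q1 q0-b->q0 q1-a->q2 q1-b->q3 q2-a->q4 q2-b->q5 q3-a->q2 q3-b->q6 q4-a->q7 q4-b->q8 q5-a->q4 q5-b->q9 q6-a->q2 q6-b->q10 q7-a->q1 q7-b->q11 q8-a->q7 q8-b->q12 q9-a->q4 q9-b->q13 q10-a->q2 q10-b->q10 q11-a->q1 q11-b->q14 q12-a->q7 q12-b->q15 q13-a->q4 q13-b->q13 q14-a->q1 q14-b->q0 q15-a->q7 q15-b->q15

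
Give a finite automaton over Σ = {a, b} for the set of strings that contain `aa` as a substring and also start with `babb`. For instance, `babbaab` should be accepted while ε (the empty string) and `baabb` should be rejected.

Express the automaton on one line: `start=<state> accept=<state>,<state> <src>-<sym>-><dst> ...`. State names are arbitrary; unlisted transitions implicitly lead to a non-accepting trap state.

Build one automaton per condition and run them in lockstep. The first has 3 states tracking whether and how much of `aa` has been seen; the second has 6 states tracking whether the input so far still matches the prefix `babb`. A product state is a pair (one from each), accepting exactly when both do. Equivalent product states are then merged.
8 states suffice.
        a   b  
>  q0   q1  q2 
   q1   q1  q1 
   q2   q3  q1 
   q3   q1  q4 
   q4   q1  q5 
   q5   q6  q5 
   q6   q7  q5 
 * q7   q7  q7 
(> = start, * = accepting)

start=q0 accept=q7 q0-a->q1 q0-b->q2 q1-a->q1 q1-b->q1 q2-a->q3 q2-b->q1 q3-a->q1 q3-b->q4 q4-a->q1 q4-b->q5 q5-a->q6 q5-b->q5 q6-a->q7 q6-b->q5 q7-a->q7 q7-b->q7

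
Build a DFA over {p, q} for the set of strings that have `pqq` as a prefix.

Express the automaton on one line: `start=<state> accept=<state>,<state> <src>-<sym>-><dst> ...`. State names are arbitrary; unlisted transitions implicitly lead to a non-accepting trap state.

start=s0 accept=s3 s0-p->s1 s0-q->s4 s1-p->s4 s1-q->s2 s2-p->s4 s2-q->s3 s3-p->s3 s3-q->s3 s4-p->s4 s4-q->s4

Walk along `pqq` while the input agrees: from s0 take `p` to s1, and so on. Any deviation drops to the rejecting sink s4. Once s3 is reached the prefix is confirmed and every continuation is accepted.
With 5 states:
        p   q  
>  s0   s1  s4 
   s1   s4  s2 
   s2   s4  s3 
 * s3   s3  s3 
   s4   s4  s4 
(> = start, * = accepting)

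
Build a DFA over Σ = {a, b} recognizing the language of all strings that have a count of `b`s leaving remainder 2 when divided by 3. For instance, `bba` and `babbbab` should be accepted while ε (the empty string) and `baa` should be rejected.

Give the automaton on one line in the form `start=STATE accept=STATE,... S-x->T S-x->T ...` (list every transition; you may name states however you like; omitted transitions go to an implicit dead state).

Keep the running count of `b`s modulo 3: each `b` advances along the cycle q0 → q1 → q2 → q0 while other symbols loop. Accept at q2.
        a   b  
>  q0   q0  q1 
   q1   q1  q2 
 * q2   q2  q0 
(> = start, * = accepting)

start=q0 accept=q2 q0-a->q0 q0-b->q1 q1-a->q1 q1-b->q2 q2-a->q2 q2-b->q0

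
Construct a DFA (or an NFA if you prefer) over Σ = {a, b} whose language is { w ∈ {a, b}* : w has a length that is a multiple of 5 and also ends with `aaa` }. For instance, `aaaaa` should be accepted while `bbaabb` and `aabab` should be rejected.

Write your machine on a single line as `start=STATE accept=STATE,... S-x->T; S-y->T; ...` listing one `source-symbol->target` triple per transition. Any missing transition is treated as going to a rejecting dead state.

start=q0; accept=q7; q0-a->q1; q0-b->q1; q1-a->q2; q1-b->q2; q2-a->q3; q2-b->q4; q3-a->q5; q3-b->q6; q4-a->q6; q4-b->q6; q5-a->q7; q5-b->q0; q6-a->q0; q6-b->q0; q7-a->q1; q7-b->q1

Build one automaton per condition and run them in lockstep. One (5 states) tracks the input length modulo 5; the other (4 states) tracks how much of the suffix `aaa` has currently been matched. Each combined state is a pair, one component from each; accept when both components accept. Minimizing collapses redundant product states.
        a   b  
>  q0   q1  q1 
   q1   q2  q2 
   q2   q3  q4 
   q3   q5  q6 
   q4   q6  q6 
   q5   q7  q0 
   q6   q0  q0 
 * q7   q1  q1 
(> = start, * = accepting)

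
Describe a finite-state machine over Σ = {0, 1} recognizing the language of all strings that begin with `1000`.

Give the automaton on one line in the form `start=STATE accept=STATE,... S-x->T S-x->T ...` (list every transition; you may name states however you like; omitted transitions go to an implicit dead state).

Walk along `1000` while the input agrees: from A take `1` to B, and so on. Any deviation drops to the rejecting sink F. Once E is reached the prefix is confirmed and every continuation is accepted.
With 6 states:
       0  1 
>  A   F  B 
   B   C  F 
   C   D  F 
   D   E  F 
 * E   E  E 
   F   F  F 
(> = start, * = accepting)

start=A accept=E A-0->F A-1->B B-0->C B-1->F C-0->D C-1->F D-0->E D-1->F E-0->E E-1->E F-0->F F-1->F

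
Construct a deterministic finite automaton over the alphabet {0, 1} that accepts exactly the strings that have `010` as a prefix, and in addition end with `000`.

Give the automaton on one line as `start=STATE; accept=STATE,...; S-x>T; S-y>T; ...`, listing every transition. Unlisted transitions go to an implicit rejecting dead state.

start=S0; accept=S10; S0-0>S1; S0-1>S2; S1-0>S3; S1-1>S4; S2-0>S5; S2-1>S2; S3-0>S6; S3-1>S2; S4-0>S7; S4-1>S2; S5-0>S3; S5-1>S2; S6-0>S6; S6-1>S2; S7-0>S8; S7-1>S9; S8-0>S10; S8-1>S9; S9-0>S7; S9-1>S9; S10-0>S10; S10-1>S9

Run two small machines in parallel and take their product. The first has 5 states tracking whether the input so far still matches the prefix `010`; the second has 4 states tracking how much of the suffix `000` has currently been matched. A product state is a pair (one from each), accepting exactly when both do.
11 states suffice.
          0    1  
>  S0     S1   S2 
   S1     S3   S4 
   S2     S5   S2 
   S3     S6   S2 
   S4     S7   S2 
   S5     S3   S2 
   S6     S6   S2 
   S7     S8   S9 
   S8    S10   S9 
   S9     S7   S9 
 * S10   S10   S9 
(> = start, * = accepting)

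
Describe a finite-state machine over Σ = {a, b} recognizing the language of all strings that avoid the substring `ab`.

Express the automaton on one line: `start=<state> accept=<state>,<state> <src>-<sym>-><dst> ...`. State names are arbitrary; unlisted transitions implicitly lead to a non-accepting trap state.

start=q0 accept=q0,q1 q0-a->q1 q0-b->q0 q1-a->q1 q1-b->q2 q2-a->q2 q2-b->q2

This is the complement of 'contains `ab`'. Use the same substring-matching states — q0 through q2 holding how much of `ab` has just been matched — but flip the accepting set: everything except the trap q2 accepts.
A 3-state machine:
        a   b  
>* q0   q1  q0 
 * q1   q1  q2 
   q2   q2  q2 
(> = start, * = accepting)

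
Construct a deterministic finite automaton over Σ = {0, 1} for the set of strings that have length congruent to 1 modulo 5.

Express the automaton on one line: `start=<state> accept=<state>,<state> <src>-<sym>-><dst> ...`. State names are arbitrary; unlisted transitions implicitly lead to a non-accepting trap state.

Count input length modulo 5: every symbol advances one step around the cycle s0 → s1 → s2 → s3 → s4 → s0. Accept at s1.
With 5 states:
        0   1  
>  s0   s1  s1 
 * s1   s2  s2 
   s2   s3  s3 
   s3   s4  s4 
   s4   s0  s0 
(> = start, * = accepting)

start=s0 accept=s1 s0-0->s1 s0-1->s1 s1-0->s2 s1-1->s2 s2-0->s3 s2-1->s3 s3-0->s4 s3-1->s4 s4-0->s0 s4-1->s0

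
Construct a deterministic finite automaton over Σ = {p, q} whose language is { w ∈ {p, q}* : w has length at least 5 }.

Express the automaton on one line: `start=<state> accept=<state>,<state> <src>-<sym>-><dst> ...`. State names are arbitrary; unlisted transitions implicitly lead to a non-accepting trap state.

We only need to distinguish lengths 0, 1, …, 5, and '>5'. Chain A → B → C → D → E → F → G on every symbol, with G looping. Accepting states: {F, G}.
A 7-state machine:
       p  q 
>  A   B  B 
   B   C  C 
   C   D  D 
   D   E  E 
   E   F  F 
 * F   G  G 
 * G   G  G 
(> = start, * = accepting)

start=A accept=F,G A-p->B A-q->B B-p->C B-q->C C-p->D C-q->D D-p->E D-q->E E-p->F E-q->F F-p->G F-q->G G-p->G G-q->G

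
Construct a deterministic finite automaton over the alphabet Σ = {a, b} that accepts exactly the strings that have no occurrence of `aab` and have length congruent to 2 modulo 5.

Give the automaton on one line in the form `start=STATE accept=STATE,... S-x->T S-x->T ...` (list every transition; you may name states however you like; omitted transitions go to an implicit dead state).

start=S0 accept=S3,S4,S5 S0-a->S1 S0-b->S2 S1-a->S3 S1-b->S4 S2-a->S5 S2-b->S4 S3-a->S6 S3-b->S7 S4-a->S8 S4-b->S9 S5-a->S6 S5-b->S9 S6-a->S10 S6-b->S11 S7-a->S11 S7-b->S11 S8-a->S10 S8-b->S12 S9-a->S13 S9-b->S12 S10-a->S14 S10-b->S15 S11-a->S15 S11-b->S15 S12-a->S16 S12-b->S0 S13-a->S14 S13-b->S0 S14-a->S17 S14-b->S18 S15-a->S18 S15-b->S18 S16-a->S17 S16-b->S2 S17-a->S3 S17-b->S19 S18-a->S19 S18-b->S19 S19-a->S7 S19-b->S7

Build one automaton per condition and run them in lockstep. One (4 states) tracks partial matches of the forbidden pattern `aab`; the other (5 states) tracks the input length modulo 5. Each combined state is a pair, one component from each; accept when both components accept.
With 20 states:
          a    b  
>  S0     S1   S2 
   S1     S3   S4 
   S2     S5   S4 
 * S3     S6   S7 
 * S4     S8   S9 
 * S5     S6   S9 
   S6    S10  S11 
   S7    S11  S11 
   S8    S10  S12 
   S9    S13  S12 
   S10   S14  S15 
   S11   S15  S15 
   S12   S16   S0 
   S13   S14   S0 
   S14   S17  S18 
   S15   S18  S18 
   S16   S17   S2 
   S17    S3  S19 
   S18   S19  S19 
   S19    S7   S7 
(> = start, * = accepting)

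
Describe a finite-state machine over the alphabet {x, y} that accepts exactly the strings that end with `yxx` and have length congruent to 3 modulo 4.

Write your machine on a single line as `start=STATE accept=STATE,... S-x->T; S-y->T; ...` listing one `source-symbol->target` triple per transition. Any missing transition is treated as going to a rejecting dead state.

Build one automaton per condition and run them in lockstep. The first has 4 states tracking how much of the suffix `yxx` has currently been matched; the second has 4 states tracking the input length modulo 4. A product state is a pair (one from each), accepting exactly when both do. Equivalent product states are then merged.
With 7 states:
        x   y  
>  S0   S1  S2 
   S1   S3  S3 
   S2   S4  S3 
   S3   S5  S5 
   S4   S6  S5 
   S5   S0  S0 
 * S6   S0  S0 
(> = start, * = accepting)

start=S0; accept=S6; S0-x->S1; S0-y->S2; S1-x->S3; S1-y->S3; S2-x->S4; S2-y->S3; S3-x->S5; S3-y->S5; S4-x->S6; S4-y->S5; S5-x->S0; S5-y->S0; S6-x->S0; S6-y->S0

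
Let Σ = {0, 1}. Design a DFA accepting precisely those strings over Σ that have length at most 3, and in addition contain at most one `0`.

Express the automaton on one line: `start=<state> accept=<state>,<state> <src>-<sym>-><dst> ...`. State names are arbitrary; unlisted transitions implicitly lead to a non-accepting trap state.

start=A accept=A,B,C,E,F,G A-0->B A-1->C B-0->D B-1->E C-0->E C-1->F D-0->D D-1->D E-0->D E-1->G F-0->G F-1->G G-0->D G-1->D

Handle the two conditions separately and then intersect. One (5 states) tracks the input length, saturating at 4; the other (3 states) tracks the count of `0`s, saturating at 2. Each combined state is a pair, one component from each; accept when both components accept. Minimizing collapses redundant product states.
A 7-state machine:
       0  1 
>* A   B  C 
 * B   D  E 
 * C   E  F 
   D   D  D 
 * E   D  G 
 * F   G  G 
 * G   D  D 
(> = start, * = accepting)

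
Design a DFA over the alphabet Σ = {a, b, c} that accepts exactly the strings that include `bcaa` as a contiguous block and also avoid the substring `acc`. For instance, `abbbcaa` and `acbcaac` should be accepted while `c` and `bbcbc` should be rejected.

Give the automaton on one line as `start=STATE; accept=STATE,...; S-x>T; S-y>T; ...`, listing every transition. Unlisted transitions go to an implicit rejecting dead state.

Handle the two conditions separately and then intersect. The first has 5 states tracking whether and how much of `bcaa` has been seen; the second has 4 states tracking partial matches of the forbidden pattern `acc`. A product state is a pair (one from each), accepting exactly when both do. Minimizing collapses redundant product states.
A 10-state machine:
        a   b   c  
>  S0   S1  S2  S0 
   S1   S1  S2  S3 
   S2   S1  S2  S4 
   S3   S1  S2  S5 
   S4   S6  S2  S0 
   S5   S5  S5  S5 
   S6   S7  S2  S3 
 * S7   S7  S8  S9 
 * S8   S7  S8  S8 
 * S9   S7  S8  S5 
(> = start, * = accepting)

start=S0; accept=S7,S8,S9; S0-a>S1; S0-b>S2; S0-c>S0; S1-a>S1; S1-b>S2; S1-c>S3; S2-a>S1; S2-b>S2; S2-c>S4; S3-a>S1; S3-b>S2; S3-c>S5; S4-a>S6; S4-b>S2; S4-c>S0; S5-a>S5; S5-b>S5; S5-c>S5; S6-a>S7; S6-b>S2; S6-c>S3; S7-a>S7; S7-b>S8; S7-c>S9; S8-a>S7; S8-b>S8; S8-c>S8; S9-a>S7; S9-b>S8; S9-c>S5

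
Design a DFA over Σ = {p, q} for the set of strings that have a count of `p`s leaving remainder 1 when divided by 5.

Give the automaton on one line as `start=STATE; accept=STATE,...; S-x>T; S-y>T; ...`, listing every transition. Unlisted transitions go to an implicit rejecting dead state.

Keep the running count of `p`s modulo 5: each `p` advances along the cycle S0 → S1 → S2 → S3 → S4 → S0 while other symbols loop. Accept at S1.
A 5-state machine:
        p   q  
>  S0   S1  S0 
 * S1   S2  S1 
   S2   S3  S2 
   S3   S4  S3 
   S4   S0  S4 
(> = start, * = accepting)

start=S0; accept=S1; S0-p>S1; S0-q>S0; S1-p>S2; S1-q>S1; S2-p>S3; S2-q>S2; S3-p>S4; S3-q>S3; S4-p>S0; S4-q>S4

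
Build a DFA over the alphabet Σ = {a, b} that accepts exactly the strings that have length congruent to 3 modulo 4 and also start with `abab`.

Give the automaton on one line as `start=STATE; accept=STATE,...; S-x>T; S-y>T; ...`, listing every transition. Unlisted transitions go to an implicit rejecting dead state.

start=q0; accept=q11; q0-a>q1; q0-b>q2; q1-a>q3; q1-b>q4; q2-a>q3; q2-b>q3; q3-a>q5; q3-b>q5; q4-a>q6; q4-b>q5; q5-a>q7; q5-b>q7; q6-a>q7; q6-b>q8; q7-a>q2; q7-b>q2; q8-a>q9; q8-b>q9; q9-a>q10; q9-b>q10; q10-a>q11; q10-b>q11; q11-a>q8; q11-b>q8

Build one automaton per condition and run them in lockstep. The first has 4 states tracking the input length modulo 4; the second has 6 states tracking whether the input so far still matches the prefix `abab`. A product state is a pair (one from each), accepting exactly when both do.
A 12-state machine:
          a    b  
>  q0     q1   q2 
   q1     q3   q4 
   q2     q3   q3 
   q3     q5   q5 
   q4     q6   q5 
   q5     q7   q7 
   q6     q7   q8 
   q7     q2   q2 
   q8     q9   q9 
   q9    q10  q10 
   q10   q11  q11 
 * q11    q8   q8 
(> = start, * = accepting)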